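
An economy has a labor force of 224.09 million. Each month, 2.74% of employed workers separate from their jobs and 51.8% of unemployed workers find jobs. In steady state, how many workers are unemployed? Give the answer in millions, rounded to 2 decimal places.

Steady-state unemployment rate u* = s/(s+f) = 2.74/(2.74+51.8) = 0.050238.
Unemployed = u* × labor force = 0.050238 × 224.09 ≈ 11.26 million.

About 11.26 million are unemployed in steady state.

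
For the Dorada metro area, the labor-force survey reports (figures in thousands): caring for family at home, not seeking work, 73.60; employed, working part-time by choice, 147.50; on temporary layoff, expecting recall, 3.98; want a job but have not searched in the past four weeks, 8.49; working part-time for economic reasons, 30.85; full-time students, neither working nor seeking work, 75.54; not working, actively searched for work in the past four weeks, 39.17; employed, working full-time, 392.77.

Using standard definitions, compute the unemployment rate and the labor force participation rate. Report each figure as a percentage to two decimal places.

Unemployment rate ≈ 7.02%; labor force participation rate ≈ 79.58%.

Employed = 147.50 + 30.85 + 392.77 = 571.12 thousand (anyone who worked, including part-time for economic reasons, counts as employed).
Unemployed = 3.98 + 39.17 = 43.15 thousand (jobless and actively searching, or on temporary layoff).
Labor force = 571.12 + 43.15 = 614.27 thousand.
Not in labor force = 73.60 + 8.49 + 75.54 = 157.63 thousand (those not working and not actively searching are outside the labor force — including those who want a job but have given up searching).
Civilian working-age population = 614.27 + 157.63 = 771.90 thousand.
Unemployment rate = 43.15 / 614.27 = 7.02%.
Labor force participation rate = 614.27 / 771.90 = 79.58%.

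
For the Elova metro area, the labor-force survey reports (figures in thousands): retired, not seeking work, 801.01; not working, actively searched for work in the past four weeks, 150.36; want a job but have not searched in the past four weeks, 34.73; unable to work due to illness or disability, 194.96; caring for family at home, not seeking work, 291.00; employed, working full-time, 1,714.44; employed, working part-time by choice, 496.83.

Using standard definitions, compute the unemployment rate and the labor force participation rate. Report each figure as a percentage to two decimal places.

Unemployment rate ≈ 6.37%; labor force participation rate ≈ 64.12%.

Employed = 1,714.44 + 496.83 = 2,211.27 thousand.
Unemployed = 150.36 thousand.
Labor force = 2,211.27 + 150.36 = 2,361.63 thousand.
Not in labor force = 801.01 + 34.73 + 194.96 + 291.00 = 1,321.70 thousand (those not working and not actively searching are outside the labor force — including those who want a job but have given up searching).
Civilian working-age population = 2,361.63 + 1,321.70 = 3,683.33 thousand.
Unemployment rate = 150.36 / 2,361.63 = 6.37%.
Labor force participation rate = 2,361.63 / 3,683.33 = 64.12%.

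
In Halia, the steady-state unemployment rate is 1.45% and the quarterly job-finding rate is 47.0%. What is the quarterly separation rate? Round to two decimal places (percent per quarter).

From u* = s/(s+f): s = u·f/(1−u).
s = 0.0145 × 47.0 / (1 − 0.0145) = 0.6815 / 0.9855 ≈ 0.69% per quarter.

Separation rate ≈ 0.69% per quarter.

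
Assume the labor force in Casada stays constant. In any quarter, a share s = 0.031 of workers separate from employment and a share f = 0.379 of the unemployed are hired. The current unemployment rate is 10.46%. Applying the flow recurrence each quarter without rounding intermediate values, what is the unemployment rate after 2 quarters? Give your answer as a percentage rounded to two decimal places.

With a fixed labor force, u_{t+1} = u_t + s·(1−u_t) − f·u_t = u_t·(1−s−f) + s.
Here 1−s−f = 0.590 and s = 0.031.
u_1 = 0.104600 × 0.590 + 0.031 = 0.092714.
u_2 = 0.092714 × 0.590 + 0.031 = 0.085701.

Unemployment rate after two quarters ≈ 8.57%.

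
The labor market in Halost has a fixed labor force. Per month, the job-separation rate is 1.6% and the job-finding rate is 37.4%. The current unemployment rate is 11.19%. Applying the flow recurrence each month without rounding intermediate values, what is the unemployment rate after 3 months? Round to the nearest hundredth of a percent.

With a fixed labor force, u_{t+1} = u_t + s·(1−u_t) − f·u_t = u_t·(1−s−f) + s.
Here 1−s−f = 0.610 and s = 0.016.
u_1 = 0.111900 × 0.610 + 0.016 = 0.084259.
u_2 = 0.084259 × 0.610 + 0.016 = 0.067398.
u_3 = 0.067398 × 0.610 + 0.016 = 0.057113.

Unemployment rate after three months ≈ 5.71%.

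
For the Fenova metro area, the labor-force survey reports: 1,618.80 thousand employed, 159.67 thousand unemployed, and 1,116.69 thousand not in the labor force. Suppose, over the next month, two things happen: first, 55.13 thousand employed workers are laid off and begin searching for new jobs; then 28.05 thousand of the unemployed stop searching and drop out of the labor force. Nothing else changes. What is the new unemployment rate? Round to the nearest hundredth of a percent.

Initially, labor force = 1,618.80 + 159.67 = 1,778.47 thousand, so u = 159.67/1,778.47 = 8.98%.
After the first change, employed falls and unemployed rises by 55.13; labor force unchanged → E = 1,563.67, U = 214.80, labor force = 1,778.47 thousand.
After the second change, unemployed and labor force both fall by 28.05 → E = 1,563.67, U = 186.75, labor force = 1,750.42 thousand.
New unemployment rate = 186.75 / 1,750.42 = 10.67%.

New unemployment rate ≈ 10.67%.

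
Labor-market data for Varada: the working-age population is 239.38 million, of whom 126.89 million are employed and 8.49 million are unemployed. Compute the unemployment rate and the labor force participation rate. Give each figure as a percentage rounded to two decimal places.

Unemployment rate ≈ 6.27%; labor force participation rate ≈ 56.55%.

Labor force = employed + unemployed = 126.89 + 8.49 = 135.38 million.
Unemployment rate = 8.49 / 135.38 = 6.27%.
Labor force participation rate = 135.38 / 239.38 = 56.55%.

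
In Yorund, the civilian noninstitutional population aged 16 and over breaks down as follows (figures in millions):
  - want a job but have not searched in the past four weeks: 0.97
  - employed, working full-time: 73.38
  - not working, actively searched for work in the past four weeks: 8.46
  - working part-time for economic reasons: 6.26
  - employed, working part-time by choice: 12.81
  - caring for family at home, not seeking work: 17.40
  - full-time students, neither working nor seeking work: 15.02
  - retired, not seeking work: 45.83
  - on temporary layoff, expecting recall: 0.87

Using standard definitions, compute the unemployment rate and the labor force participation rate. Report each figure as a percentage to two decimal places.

Employed = 73.38 + 6.26 + 12.81 = 92.45 million (anyone who worked, including part-time for economic reasons, counts as employed).
Unemployed = 8.46 + 0.87 = 9.33 million (jobless and actively searching, or on temporary layoff).
Labor force = 92.45 + 9.33 = 101.78 million.
Not in labor force = 0.97 + 17.40 + 15.02 + 45.83 = 79.22 million (those not working and not actively searching are outside the labor force — including those who want a job but have given up searching).
Civilian working-age population = 101.78 + 79.22 = 181.00 million.
Unemployment rate = 9.33 / 101.78 = 9.17%.
Labor force participation rate = 101.78 / 181.00 = 56.23%.

Unemployment rate ≈ 9.17%; labor force participation rate ≈ 56.23%.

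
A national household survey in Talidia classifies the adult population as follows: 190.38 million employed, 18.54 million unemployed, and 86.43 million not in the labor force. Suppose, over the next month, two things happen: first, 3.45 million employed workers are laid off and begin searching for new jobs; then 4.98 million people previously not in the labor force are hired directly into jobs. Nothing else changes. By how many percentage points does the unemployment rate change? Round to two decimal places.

The unemployment rate changes by +1.41 percentage points.

Initially, labor force = 190.38 + 18.54 = 208.92 million, so u = 18.54/208.92 = 8.87%.
After the first change, employed falls and unemployed rises by 3.45; labor force unchanged → E = 186.93, U = 21.99, labor force = 208.92 million.
After the second change, employed and labor force both rise by 4.98; unemployed unchanged → E = 191.91, U = 21.99, labor force = 213.90 million.
New unemployment rate = 21.99 / 213.90 = 10.28%.
Change = 10.28% − 8.87% = +1.41 percentage points.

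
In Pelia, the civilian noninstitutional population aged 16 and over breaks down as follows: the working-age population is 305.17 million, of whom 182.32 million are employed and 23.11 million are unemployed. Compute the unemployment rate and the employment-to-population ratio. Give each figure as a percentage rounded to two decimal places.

Unemployment rate ≈ 11.25%; employment-population ratio ≈ 59.74%.

Labor force = employed + unemployed = 182.32 + 23.11 = 205.43 million.
Unemployment rate = 23.11 / 205.43 = 11.25%.
Employment-population ratio = 182.32 / 305.17 = 59.74%.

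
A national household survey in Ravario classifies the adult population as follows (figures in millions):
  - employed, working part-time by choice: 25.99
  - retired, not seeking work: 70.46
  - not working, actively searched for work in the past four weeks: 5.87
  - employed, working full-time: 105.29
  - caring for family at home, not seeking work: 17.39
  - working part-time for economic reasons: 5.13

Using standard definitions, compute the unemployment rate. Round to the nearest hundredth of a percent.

Employed = 25.99 + 105.29 + 5.13 = 136.41 million (anyone who worked, including part-time for economic reasons, counts as employed).
Unemployed = 5.87 million.
Labor force = 136.41 + 5.87 = 142.28 million.
Unemployment rate = 5.87 / 142.28 = 4.13%.

Unemployment rate ≈ 4.13%.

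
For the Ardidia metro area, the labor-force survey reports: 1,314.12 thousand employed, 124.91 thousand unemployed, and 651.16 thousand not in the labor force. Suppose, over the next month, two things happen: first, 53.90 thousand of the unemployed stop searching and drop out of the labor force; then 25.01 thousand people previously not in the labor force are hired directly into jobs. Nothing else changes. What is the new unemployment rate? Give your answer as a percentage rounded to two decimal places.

New unemployment rate ≈ 5.04%.

Initially, labor force = 1,314.12 + 124.91 = 1,439.03 thousand, so u = 124.91/1,439.03 = 8.68%.
After the first change, unemployed and labor force both fall by 53.90 → E = 1,314.12, U = 71.01, labor force = 1,385.13 thousand.
After the second change, employed and labor force both rise by 25.01; unemployed unchanged → E = 1,339.13, U = 71.01, labor force = 1,410.14 thousand.
New unemployment rate = 71.01 / 1,410.14 = 5.04%.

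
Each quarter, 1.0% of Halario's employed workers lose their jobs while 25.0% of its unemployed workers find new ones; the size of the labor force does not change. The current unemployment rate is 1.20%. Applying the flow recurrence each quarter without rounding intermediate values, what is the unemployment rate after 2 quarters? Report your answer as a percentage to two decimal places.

With a fixed labor force, u_{t+1} = u_t + s·(1−u_t) − f·u_t = u_t·(1−s−f) + s.
Here 1−s−f = 0.740 and s = 0.010.
u_1 = 0.012000 × 0.740 + 0.010 = 0.018880.
u_2 = 0.018880 × 0.740 + 0.010 = 0.023971.

Unemployment rate after two quarters ≈ 2.40%.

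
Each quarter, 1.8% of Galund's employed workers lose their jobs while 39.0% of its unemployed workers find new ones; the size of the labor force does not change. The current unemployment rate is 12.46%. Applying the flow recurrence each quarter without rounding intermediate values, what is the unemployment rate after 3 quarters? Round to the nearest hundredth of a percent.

With a fixed labor force, u_{t+1} = u_t + s·(1−u_t) − f·u_t = u_t·(1−s−f) + s.
Here 1−s−f = 0.592 and s = 0.018.
u_1 = 0.124600 × 0.592 + 0.018 = 0.091763.
u_2 = 0.091763 × 0.592 + 0.018 = 0.072324.
u_3 = 0.072324 × 0.592 + 0.018 = 0.060816.

Unemployment rate after three quarters ≈ 6.08%.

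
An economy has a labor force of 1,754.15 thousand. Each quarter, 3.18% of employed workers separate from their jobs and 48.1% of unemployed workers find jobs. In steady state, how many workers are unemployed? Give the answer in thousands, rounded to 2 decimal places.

Steady-state unemployment rate u* = s/(s+f) = 3.18/(3.18+48.1) = 0.062012.
Unemployed = u* × labor force = 0.062012 × 1,754.15 ≈ 108.78 thousand.

About 108.78 thousand are unemployed in steady state.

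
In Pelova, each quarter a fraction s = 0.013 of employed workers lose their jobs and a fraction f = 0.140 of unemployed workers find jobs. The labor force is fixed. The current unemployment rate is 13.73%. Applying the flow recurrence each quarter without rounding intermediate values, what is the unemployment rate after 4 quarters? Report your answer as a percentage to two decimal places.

Unemployment rate after four quarters ≈ 11.19%.

With a fixed labor force, u_{t+1} = u_t + s·(1−u_t) − f·u_t = u_t·(1−s−f) + s.
Here 1−s−f = 0.847 and s = 0.013.
u_1 = 0.137300 × 0.847 + 0.013 = 0.129293.
u_2 = 0.129293 × 0.847 + 0.013 = 0.122511.
u_3 = 0.122511 × 0.847 + 0.013 = 0.116767.
u_4 = 0.116767 × 0.847 + 0.013 = 0.111902.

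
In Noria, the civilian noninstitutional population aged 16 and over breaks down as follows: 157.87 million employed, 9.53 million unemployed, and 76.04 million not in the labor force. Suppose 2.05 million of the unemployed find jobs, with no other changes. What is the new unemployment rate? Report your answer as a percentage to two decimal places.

New unemployment rate ≈ 4.47%.

Initially, labor force = 157.87 + 9.53 = 167.40 million, so u = 9.53/167.40 = 5.69%.
After the change, unemployed falls and employed rises by 2.05; labor force unchanged → E = 159.92, U = 7.48, labor force = 167.40 million.
New unemployment rate = 7.48 / 167.40 = 4.47%.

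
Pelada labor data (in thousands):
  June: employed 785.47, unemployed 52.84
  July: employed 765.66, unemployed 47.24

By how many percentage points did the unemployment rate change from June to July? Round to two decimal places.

The unemployment rate changed by −0.49 percentage points.

June: labor force = 785.47 + 52.84 = 838.31; u = 52.84/838.31 = 6.30%.
July: labor force = 765.66 + 47.24 = 812.90; u = 47.24/812.90 = 5.81%.
Change = 5.81% − 6.30% = −0.49 pp.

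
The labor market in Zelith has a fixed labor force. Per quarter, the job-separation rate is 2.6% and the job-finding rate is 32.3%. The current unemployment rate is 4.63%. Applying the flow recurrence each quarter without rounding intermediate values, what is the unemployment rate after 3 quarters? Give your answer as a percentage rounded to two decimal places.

Unemployment rate after three quarters ≈ 6.67%.

With a fixed labor force, u_{t+1} = u_t + s·(1−u_t) − f·u_t = u_t·(1−s−f) + s.
Here 1−s−f = 0.651 and s = 0.026.
u_1 = 0.046300 × 0.651 + 0.026 = 0.056141.
u_2 = 0.056141 × 0.651 + 0.026 = 0.062548.
u_3 = 0.062548 × 0.651 + 0.026 = 0.066719.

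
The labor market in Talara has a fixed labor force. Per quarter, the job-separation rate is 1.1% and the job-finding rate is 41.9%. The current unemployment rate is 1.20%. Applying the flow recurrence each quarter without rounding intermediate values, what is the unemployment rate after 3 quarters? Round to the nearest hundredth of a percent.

With a fixed labor force, u_{t+1} = u_t + s·(1−u_t) − f·u_t = u_t·(1−s−f) + s.
Here 1−s−f = 0.570 and s = 0.011.
u_1 = 0.012000 × 0.570 + 0.011 = 0.017840.
u_2 = 0.017840 × 0.570 + 0.011 = 0.021169.
u_3 = 0.021169 × 0.570 + 0.011 = 0.023066.

Unemployment rate after three quarters ≈ 2.31%.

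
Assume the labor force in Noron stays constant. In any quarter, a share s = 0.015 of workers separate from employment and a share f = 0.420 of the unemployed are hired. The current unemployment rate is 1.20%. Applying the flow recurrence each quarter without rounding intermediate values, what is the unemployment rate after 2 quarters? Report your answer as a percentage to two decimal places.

With a fixed labor force, u_{t+1} = u_t + s·(1−u_t) − f·u_t = u_t·(1−s−f) + s.
Here 1−s−f = 0.565 and s = 0.015.
u_1 = 0.012000 × 0.565 + 0.015 = 0.021780.
u_2 = 0.021780 × 0.565 + 0.015 = 0.027306.

Unemployment rate after two quarters ≈ 2.73%.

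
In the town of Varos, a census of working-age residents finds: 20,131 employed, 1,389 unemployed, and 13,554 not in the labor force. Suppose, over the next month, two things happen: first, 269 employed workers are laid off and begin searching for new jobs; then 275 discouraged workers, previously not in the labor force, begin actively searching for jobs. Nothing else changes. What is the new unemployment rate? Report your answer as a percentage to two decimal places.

New unemployment rate ≈ 8.87%.

Initially, labor force = 20,131 + 1,389 = 21,520, so u = 1,389/21,520 = 6.45%.
After the first change, employed falls and unemployed rises by 269; labor force unchanged → E = 19,862, U = 1,658, labor force = 21,520.
After the second change, unemployed and labor force both rise by 275 → E = 19,862, U = 1,933, labor force = 21,795.
New unemployment rate = 1,933 / 21,795 = 8.87%.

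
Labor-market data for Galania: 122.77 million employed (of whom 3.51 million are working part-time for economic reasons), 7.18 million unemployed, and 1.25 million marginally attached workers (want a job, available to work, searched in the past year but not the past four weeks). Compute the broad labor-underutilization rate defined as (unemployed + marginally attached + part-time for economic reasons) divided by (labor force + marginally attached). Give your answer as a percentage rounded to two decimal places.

Broad underutilization rate ≈ 9.10%.

Labor force = 122.77 + 7.18 = 129.95 million.
Numerator = 7.18 + 1.25 + 3.51 = 11.94 million.
Denominator = 129.95 + 1.25 = 131.20 million.
Broad rate = 11.94 / 131.20 = 9.10%.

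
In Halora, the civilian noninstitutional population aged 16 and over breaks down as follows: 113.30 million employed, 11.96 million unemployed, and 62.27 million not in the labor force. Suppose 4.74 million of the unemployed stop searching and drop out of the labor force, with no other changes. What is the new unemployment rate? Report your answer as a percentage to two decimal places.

New unemployment rate ≈ 5.99%.

Initially, labor force = 113.30 + 11.96 = 125.26 million, so u = 11.96/125.26 = 9.55%.
After the change, unemployed and labor force both fall by 4.74 → E = 113.30, U = 7.22, labor force = 120.52 million.
New unemployment rate = 7.22 / 120.52 = 5.99%.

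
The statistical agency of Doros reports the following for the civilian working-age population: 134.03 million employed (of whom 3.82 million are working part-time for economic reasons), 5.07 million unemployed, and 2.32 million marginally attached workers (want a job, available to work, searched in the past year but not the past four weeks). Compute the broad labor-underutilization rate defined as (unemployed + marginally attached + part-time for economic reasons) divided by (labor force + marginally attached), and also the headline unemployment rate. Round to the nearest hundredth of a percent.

Broad underutilization rate ≈ 7.93%; headline unemployment rate ≈ 3.64%.

Labor force = 134.03 + 5.07 = 139.10 million.
Numerator = 5.07 + 2.32 + 3.82 = 11.21 million.
Denominator = 139.10 + 2.32 = 141.42 million.
Broad rate = 11.21 / 141.42 = 7.93%.
Headline unemployment rate = 5.07 / 139.10 = 3.64%.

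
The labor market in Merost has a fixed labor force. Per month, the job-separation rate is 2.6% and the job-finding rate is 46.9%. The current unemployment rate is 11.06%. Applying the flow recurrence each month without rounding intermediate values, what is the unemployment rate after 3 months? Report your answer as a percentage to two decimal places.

Unemployment rate after three months ≈ 6.00%.

With a fixed labor force, u_{t+1} = u_t + s·(1−u_t) − f·u_t = u_t·(1−s−f) + s.
Here 1−s−f = 0.505 and s = 0.026.
u_1 = 0.110600 × 0.505 + 0.026 = 0.081853.
u_2 = 0.081853 × 0.505 + 0.026 = 0.067336.
u_3 = 0.067336 × 0.505 + 0.026 = 0.060005.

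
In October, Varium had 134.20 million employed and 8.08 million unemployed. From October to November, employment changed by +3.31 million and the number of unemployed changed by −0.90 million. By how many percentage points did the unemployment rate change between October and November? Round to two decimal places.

The unemployment rate changed by −0.72 percentage points.

October: labor force = 134.20 + 8.08 = 142.28; u = 8.08/142.28 = 5.68%.
November: labor force = 137.51 + 7.18 = 144.69; u = 7.18/144.69 = 4.96%.
Change = 4.96% − 5.68% = −0.72 pp.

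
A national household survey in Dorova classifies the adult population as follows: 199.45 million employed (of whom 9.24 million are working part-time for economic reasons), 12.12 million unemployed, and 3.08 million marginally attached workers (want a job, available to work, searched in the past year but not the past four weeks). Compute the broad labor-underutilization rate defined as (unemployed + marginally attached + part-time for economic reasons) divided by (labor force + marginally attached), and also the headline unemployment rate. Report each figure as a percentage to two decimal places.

Labor force = 199.45 + 12.12 = 211.57 million.
Numerator = 12.12 + 3.08 + 9.24 = 24.44 million.
Denominator = 211.57 + 3.08 = 214.65 million.
Broad rate = 24.44 / 214.65 = 11.39%.
Headline unemployment rate = 12.12 / 211.57 = 5.73%.

Broad underutilization rate ≈ 11.39%; headline unemployment rate ≈ 5.73%.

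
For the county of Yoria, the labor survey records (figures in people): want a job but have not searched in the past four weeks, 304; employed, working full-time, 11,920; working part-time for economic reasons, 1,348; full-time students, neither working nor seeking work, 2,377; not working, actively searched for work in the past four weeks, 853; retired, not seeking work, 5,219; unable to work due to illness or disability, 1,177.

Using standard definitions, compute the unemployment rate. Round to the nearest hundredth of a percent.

Unemployment rate ≈ 6.04%.

Employed = 11,920 + 1,348 = 13,268 (anyone who worked, including part-time for economic reasons, counts as employed).
Unemployed = 853.
Labor force = 13,268 + 853 = 14,121.
Unemployment rate = 853 / 14,121 = 6.04%.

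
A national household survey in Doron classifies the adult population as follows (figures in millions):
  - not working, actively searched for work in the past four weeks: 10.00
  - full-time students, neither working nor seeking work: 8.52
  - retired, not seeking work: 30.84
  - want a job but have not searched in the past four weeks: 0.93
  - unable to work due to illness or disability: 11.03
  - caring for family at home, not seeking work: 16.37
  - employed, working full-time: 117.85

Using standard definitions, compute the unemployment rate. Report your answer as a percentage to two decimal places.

Unemployment rate ≈ 7.82%.

Employed = 117.85 million.
Unemployed = 10.00 million.
Labor force = 117.85 + 10.00 = 127.85 million.
Unemployment rate = 10.00 / 127.85 = 7.82%.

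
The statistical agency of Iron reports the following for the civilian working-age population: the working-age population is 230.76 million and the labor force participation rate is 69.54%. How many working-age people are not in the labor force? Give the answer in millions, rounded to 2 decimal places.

Share not in the labor force = 1 − 0.6954 = 0.3046.
Not in labor force = 0.3046 × 230.76 ≈ 70.29 million.

About 70.29 million are not in the labor force.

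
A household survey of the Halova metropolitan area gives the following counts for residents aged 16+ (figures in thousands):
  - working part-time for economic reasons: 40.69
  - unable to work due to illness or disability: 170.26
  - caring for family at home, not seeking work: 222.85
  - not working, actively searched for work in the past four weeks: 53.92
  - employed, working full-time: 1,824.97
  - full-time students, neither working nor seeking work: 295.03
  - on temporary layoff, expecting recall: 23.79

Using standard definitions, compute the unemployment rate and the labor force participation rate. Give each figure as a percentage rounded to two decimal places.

Unemployment rate ≈ 4.00%; labor force participation rate ≈ 73.85%.

Employed = 40.69 + 1,824.97 = 1,865.66 thousand (anyone who worked, including part-time for economic reasons, counts as employed).
Unemployed = 53.92 + 23.79 = 77.71 thousand (jobless and actively searching, or on temporary layoff).
Labor force = 1,865.66 + 77.71 = 1,943.37 thousand.
Not in labor force = 170.26 + 222.85 + 295.03 = 688.14 thousand (those not working and not actively searching are outside the labor force).
Civilian working-age population = 1,943.37 + 688.14 = 2,631.51 thousand.
Unemployment rate = 77.71 / 1,943.37 = 4.00%.
Labor force participation rate = 1,943.37 / 2,631.51 = 73.85%.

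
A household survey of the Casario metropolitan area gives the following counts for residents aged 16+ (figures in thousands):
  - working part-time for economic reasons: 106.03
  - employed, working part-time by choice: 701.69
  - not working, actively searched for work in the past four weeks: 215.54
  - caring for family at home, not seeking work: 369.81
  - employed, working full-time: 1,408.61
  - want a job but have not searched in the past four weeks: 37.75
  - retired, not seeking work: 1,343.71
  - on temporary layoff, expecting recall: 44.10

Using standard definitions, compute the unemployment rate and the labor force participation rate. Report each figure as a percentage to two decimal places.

Unemployment rate ≈ 10.49%; labor force participation rate ≈ 58.57%.

Employed = 106.03 + 701.69 + 1,408.61 = 2,216.33 thousand (anyone who worked, including part-time for economic reasons, counts as employed).
Unemployed = 215.54 + 44.10 = 259.64 thousand (jobless and actively searching, or on temporary layoff).
Labor force = 2,216.33 + 259.64 = 2,475.97 thousand.
Not in labor force = 369.81 + 37.75 + 1,343.71 = 1,751.27 thousand (those not working and not actively searching are outside the labor force — including those who want a job but have given up searching).
Civilian working-age population = 2,475.97 + 1,751.27 = 4,227.24 thousand.
Unemployment rate = 259.64 / 2,475.97 = 10.49%.
Labor force participation rate = 2,475.97 / 4,227.24 = 58.57%.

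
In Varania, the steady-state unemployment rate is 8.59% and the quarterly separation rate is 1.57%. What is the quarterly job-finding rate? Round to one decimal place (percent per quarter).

Job-finding rate ≈ 16.7% per quarter.

From u* = s/(s+f): f = s·(1−u)/u.
f = 1.57 × (1 − 0.0859) / 0.0859 = 1.4351 / 0.0859 ≈ 16.7% per quarter.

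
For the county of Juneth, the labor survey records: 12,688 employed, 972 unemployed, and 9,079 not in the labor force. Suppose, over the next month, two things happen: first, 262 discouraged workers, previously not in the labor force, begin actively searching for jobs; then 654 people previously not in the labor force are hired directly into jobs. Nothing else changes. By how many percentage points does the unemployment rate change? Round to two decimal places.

The unemployment rate changes by +1.35 percentage points.

Initially, labor force = 12,688 + 972 = 13,660, so u = 972/13,660 = 7.12%.
After the first change, unemployed and labor force both rise by 262 → E = 12,688, U = 1,234, labor force = 13,922.
After the second change, employed and labor force both rise by 654; unemployed unchanged → E = 13,342, U = 1,234, labor force = 14,576.
New unemployment rate = 1,234 / 14,576 = 8.47%.
Change = 8.47% − 7.12% = +1.35 percentage points.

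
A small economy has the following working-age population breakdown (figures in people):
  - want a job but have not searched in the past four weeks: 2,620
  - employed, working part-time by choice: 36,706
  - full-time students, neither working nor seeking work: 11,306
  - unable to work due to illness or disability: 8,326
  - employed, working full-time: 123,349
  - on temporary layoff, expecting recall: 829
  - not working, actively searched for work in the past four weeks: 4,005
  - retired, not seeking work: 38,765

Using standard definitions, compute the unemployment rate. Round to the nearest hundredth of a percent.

Unemployment rate ≈ 2.93%.

Employed = 36,706 + 123,349 = 160,055.
Unemployed = 829 + 4,005 = 4,834 (jobless and actively searching, or on temporary layoff).
Labor force = 160,055 + 4,834 = 164,889.
Unemployment rate = 4,834 / 164,889 = 2.93%.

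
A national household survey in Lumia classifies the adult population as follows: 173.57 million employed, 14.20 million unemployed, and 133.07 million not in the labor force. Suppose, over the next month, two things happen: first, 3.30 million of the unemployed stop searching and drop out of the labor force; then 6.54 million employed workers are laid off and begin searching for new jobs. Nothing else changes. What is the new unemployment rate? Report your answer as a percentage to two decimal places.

New unemployment rate ≈ 9.45%.

Initially, labor force = 173.57 + 14.20 = 187.77 million, so u = 14.20/187.77 = 7.56%.
After the first change, unemployed and labor force both fall by 3.30 → E = 173.57, U = 10.90, labor force = 184.47 million.
After the second change, employed falls and unemployed rises by 6.54; labor force unchanged → E = 167.03, U = 17.44, labor force = 184.47 million.
New unemployment rate = 17.44 / 184.47 = 9.45%.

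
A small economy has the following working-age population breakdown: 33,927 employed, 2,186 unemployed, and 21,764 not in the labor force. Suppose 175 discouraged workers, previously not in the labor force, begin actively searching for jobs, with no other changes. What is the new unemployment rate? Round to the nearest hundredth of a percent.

New unemployment rate ≈ 6.51%.

Initially, labor force = 33,927 + 2,186 = 36,113, so u = 2,186/36,113 = 6.05%.
After the change, unemployed and labor force both rise by 175 → E = 33,927, U = 2,361, labor force = 36,288.
New unemployment rate = 2,361 / 36,288 = 6.51%.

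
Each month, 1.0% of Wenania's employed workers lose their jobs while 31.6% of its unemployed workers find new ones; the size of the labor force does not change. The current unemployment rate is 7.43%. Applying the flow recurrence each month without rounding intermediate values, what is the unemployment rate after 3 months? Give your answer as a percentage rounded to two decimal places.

With a fixed labor force, u_{t+1} = u_t + s·(1−u_t) − f·u_t = u_t·(1−s−f) + s.
Here 1−s−f = 0.674 and s = 0.010.
u_1 = 0.074300 × 0.674 + 0.010 = 0.060078.
u_2 = 0.060078 × 0.674 + 0.010 = 0.050493.
u_3 = 0.050493 × 0.674 + 0.010 = 0.044032.

Unemployment rate after three months ≈ 4.40%.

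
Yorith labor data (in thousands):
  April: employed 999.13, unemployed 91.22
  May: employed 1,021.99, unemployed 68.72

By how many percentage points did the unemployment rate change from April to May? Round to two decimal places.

April: labor force = 999.13 + 91.22 = 1,090.35; u = 91.22/1,090.35 = 8.37%.
May: labor force = 1,021.99 + 68.72 = 1,090.71; u = 68.72/1,090.71 = 6.30%.
Change = 6.30% − 8.37% = −2.07 pp.

The unemployment rate changed by −2.07 percentage points.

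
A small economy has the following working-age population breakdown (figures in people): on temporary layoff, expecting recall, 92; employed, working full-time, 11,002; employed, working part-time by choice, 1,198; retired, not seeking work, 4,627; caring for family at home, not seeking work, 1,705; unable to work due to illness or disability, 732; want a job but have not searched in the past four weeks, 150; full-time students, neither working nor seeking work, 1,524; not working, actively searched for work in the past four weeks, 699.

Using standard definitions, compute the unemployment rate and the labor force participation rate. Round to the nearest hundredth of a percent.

Employed = 11,002 + 1,198 = 12,200.
Unemployed = 92 + 699 = 791 (jobless and actively searching, or on temporary layoff).
Labor force = 12,200 + 791 = 12,991.
Not in labor force = 4,627 + 1,705 + 732 + 150 + 1,524 = 8,738 (those not working and not actively searching are outside the labor force — including those who want a job but have given up searching).
Civilian working-age population = 12,991 + 8,738 = 21,729.
Unemployment rate = 791 / 12,991 = 6.09%.
Labor force participation rate = 12,991 / 21,729 = 59.79%.

Unemployment rate ≈ 6.09%; labor force participation rate ≈ 59.79%.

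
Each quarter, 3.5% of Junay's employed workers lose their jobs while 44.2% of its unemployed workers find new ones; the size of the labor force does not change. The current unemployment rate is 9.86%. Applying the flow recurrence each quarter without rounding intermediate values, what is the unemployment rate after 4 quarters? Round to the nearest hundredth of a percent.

Unemployment rate after four quarters ≈ 7.53%.

With a fixed labor force, u_{t+1} = u_t + s·(1−u_t) − f·u_t = u_t·(1−s−f) + s.
Here 1−s−f = 0.523 and s = 0.035.
u_1 = 0.098600 × 0.523 + 0.035 = 0.086568.
u_2 = 0.086568 × 0.523 + 0.035 = 0.080275.
u_3 = 0.080275 × 0.523 + 0.035 = 0.076984.
u_4 = 0.076984 × 0.523 + 0.035 = 0.075263.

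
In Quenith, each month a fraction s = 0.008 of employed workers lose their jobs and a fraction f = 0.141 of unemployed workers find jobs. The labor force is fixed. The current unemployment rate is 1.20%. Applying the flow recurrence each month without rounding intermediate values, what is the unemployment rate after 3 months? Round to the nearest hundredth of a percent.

Unemployment rate after three months ≈ 2.80%.

With a fixed labor force, u_{t+1} = u_t + s·(1−u_t) − f·u_t = u_t·(1−s−f) + s.
Here 1−s−f = 0.851 and s = 0.008.
u_1 = 0.012000 × 0.851 + 0.008 = 0.018212.
u_2 = 0.018212 × 0.851 + 0.008 = 0.023498.
u_3 = 0.023498 × 0.851 + 0.008 = 0.027997.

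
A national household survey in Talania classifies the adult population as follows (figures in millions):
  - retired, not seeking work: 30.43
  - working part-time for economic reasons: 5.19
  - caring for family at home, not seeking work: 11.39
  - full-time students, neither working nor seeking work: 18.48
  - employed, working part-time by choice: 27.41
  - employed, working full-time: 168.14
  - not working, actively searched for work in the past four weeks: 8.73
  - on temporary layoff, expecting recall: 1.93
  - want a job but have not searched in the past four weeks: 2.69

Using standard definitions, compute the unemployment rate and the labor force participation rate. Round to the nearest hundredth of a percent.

Employed = 5.19 + 27.41 + 168.14 = 200.74 million (anyone who worked, including part-time for economic reasons, counts as employed).
Unemployed = 8.73 + 1.93 = 10.66 million (jobless and actively searching, or on temporary layoff).
Labor force = 200.74 + 10.66 = 211.40 million.
Not in labor force = 30.43 + 11.39 + 18.48 + 2.69 = 62.99 million (those not working and not actively searching are outside the labor force — including those who want a job but have given up searching).
Civilian working-age population = 211.40 + 62.99 = 274.39 million.
Unemployment rate = 10.66 / 211.40 = 5.04%.
Labor force participation rate = 211.40 / 274.39 = 77.04%.

Unemployment rate ≈ 5.04%; labor force participation rate ≈ 77.04%.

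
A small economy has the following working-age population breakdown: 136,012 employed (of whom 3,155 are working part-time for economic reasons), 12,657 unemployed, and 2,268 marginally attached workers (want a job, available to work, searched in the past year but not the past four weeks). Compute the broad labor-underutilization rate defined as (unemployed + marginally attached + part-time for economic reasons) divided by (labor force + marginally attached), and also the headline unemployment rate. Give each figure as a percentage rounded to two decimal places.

Labor force = 136,012 + 12,657 = 148,669.
Numerator = 12,657 + 2,268 + 3,155 = 18,080.
Denominator = 148,669 + 2,268 = 150,937.
Broad rate = 18,080 / 150,937 = 11.98%.
Headline unemployment rate = 12,657 / 148,669 = 8.51%.

Broad underutilization rate ≈ 11.98%; headline unemployment rate ≈ 8.51%.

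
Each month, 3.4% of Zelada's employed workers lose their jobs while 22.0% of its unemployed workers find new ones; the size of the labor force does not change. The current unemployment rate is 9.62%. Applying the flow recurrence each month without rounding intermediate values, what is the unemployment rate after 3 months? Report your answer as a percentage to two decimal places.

With a fixed labor force, u_{t+1} = u_t + s·(1−u_t) − f·u_t = u_t·(1−s−f) + s.
Here 1−s−f = 0.746 and s = 0.034.
u_1 = 0.096200 × 0.746 + 0.034 = 0.105765.
u_2 = 0.105765 × 0.746 + 0.034 = 0.112901.
u_3 = 0.112901 × 0.746 + 0.034 = 0.118224.

Unemployment rate after three months ≈ 11.82%.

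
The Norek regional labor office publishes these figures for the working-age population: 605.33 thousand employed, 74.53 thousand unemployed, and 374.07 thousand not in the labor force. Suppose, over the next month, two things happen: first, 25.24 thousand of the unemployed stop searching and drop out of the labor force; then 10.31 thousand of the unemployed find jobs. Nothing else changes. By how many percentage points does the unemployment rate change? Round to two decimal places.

The unemployment rate changes by −5.01 percentage points.

Initially, labor force = 605.33 + 74.53 = 679.86 thousand, so u = 74.53/679.86 = 10.96%.
After the first change, unemployed and labor force both fall by 25.24 → E = 605.33, U = 49.29, labor force = 654.62 thousand.
After the second change, unemployed falls and employed rises by 10.31; labor force unchanged → E = 615.64, U = 38.98, labor force = 654.62 thousand.
New unemployment rate = 38.98 / 654.62 = 5.95%.
Change = 5.95% − 10.96% = −5.01 percentage points.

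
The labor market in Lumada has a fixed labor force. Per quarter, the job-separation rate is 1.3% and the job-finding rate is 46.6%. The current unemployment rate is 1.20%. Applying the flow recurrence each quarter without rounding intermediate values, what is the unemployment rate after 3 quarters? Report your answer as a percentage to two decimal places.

Unemployment rate after three quarters ≈ 2.50%.

With a fixed labor force, u_{t+1} = u_t + s·(1−u_t) − f·u_t = u_t·(1−s−f) + s.
Here 1−s−f = 0.521 and s = 0.013.
u_1 = 0.012000 × 0.521 + 0.013 = 0.019252.
u_2 = 0.019252 × 0.521 + 0.013 = 0.023030.
u_3 = 0.023030 × 0.521 + 0.013 = 0.024999.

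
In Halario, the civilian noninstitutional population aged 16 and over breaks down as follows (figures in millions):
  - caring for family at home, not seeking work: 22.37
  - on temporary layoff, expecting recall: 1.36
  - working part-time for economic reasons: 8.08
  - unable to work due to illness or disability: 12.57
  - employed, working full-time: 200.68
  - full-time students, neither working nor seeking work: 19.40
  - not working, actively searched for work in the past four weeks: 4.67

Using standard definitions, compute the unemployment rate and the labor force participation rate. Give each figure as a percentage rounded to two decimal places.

Unemployment rate ≈ 2.81%; labor force participation rate ≈ 79.81%.

Employed = 8.08 + 200.68 = 208.76 million (anyone who worked, including part-time for economic reasons, counts as employed).
Unemployed = 1.36 + 4.67 = 6.03 million (jobless and actively searching, or on temporary layoff).
Labor force = 208.76 + 6.03 = 214.79 million.
Not in labor force = 22.37 + 12.57 + 19.40 = 54.34 million (those not working and not actively searching are outside the labor force).
Civilian working-age population = 214.79 + 54.34 = 269.13 million.
Unemployment rate = 6.03 / 214.79 = 2.81%.
Labor force participation rate = 214.79 / 269.13 = 79.81%.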